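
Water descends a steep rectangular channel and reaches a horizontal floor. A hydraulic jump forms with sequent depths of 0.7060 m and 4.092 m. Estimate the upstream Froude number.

For a rectangular channel the momentum equation gives q² = ½·g·y₁·y₂·(y₁ + y₂) = ½×9.81×0.7060×4.092×4.798 = 67.99.
q = √67.99 = 8.246 m²/s.
V₁ = q/y₁ = 11.68 m/s; Fr₁ = V₁/√(g·y₁) = 4.438.

Fr₁ = 4.438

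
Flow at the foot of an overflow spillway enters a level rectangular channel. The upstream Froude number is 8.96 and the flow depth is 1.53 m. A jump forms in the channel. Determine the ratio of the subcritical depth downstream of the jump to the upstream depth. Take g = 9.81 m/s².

Fr₁ = 8.96 (given).
Sequent-depth ratio: y₂/y₁ = ½[√(1 + 8Fr₁²) − 1] = ½[√643.3 − 1] = 12.2.

y₂/y₁ = 12.2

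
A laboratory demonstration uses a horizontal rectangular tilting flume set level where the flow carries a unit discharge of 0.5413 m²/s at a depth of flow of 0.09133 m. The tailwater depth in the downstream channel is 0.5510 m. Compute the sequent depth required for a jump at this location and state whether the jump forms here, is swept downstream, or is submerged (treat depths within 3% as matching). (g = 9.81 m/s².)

y₂ = 0.7644 m; the jump is swept downstream

V₁ = q/y₁ = 0.5413/0.09133 = 5.927 m/s. Fr₁ = V₁/√(g·y₁) = 5.927/√(9.81×0.09133) = 6.262.
Conjugate-depth relation: y₂/y₁ = ½[√(1 + 8Fr₁²) − 1] = ½[√314.66 − 1] = 8.369.
y₂ = 8.369 × 0.09133 = 0.7644 m.
Tailwater y_tw = 0.5510 m: y_tw < y₂, so the jump is swept downstream.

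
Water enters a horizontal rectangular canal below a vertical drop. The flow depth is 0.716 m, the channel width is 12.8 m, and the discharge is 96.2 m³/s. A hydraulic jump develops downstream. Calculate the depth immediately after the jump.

q = Q/b = 96.2/12.8 = 7.52 m²/s; V₁ = q/y₁ = 10.5 m/s. Fr₁ = V₁/√(g·y₁) = 3.96.
Sequent-depth ratio: y₂/y₁ = ½[√(1 + 8Fr₁²) − 1] = ½[√126.5 − 1] = 5.12.
y₂ = 5.12 × 0.716 = 3.67 m.

y₂ = 3.67 m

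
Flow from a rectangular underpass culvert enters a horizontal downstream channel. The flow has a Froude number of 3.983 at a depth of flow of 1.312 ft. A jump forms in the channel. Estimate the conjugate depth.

Fr₁ = 3.983 (given).
By Bélanger, y₂/y₁ = ½[√(1 + 8Fr₁²) − 1] = ½[√127.91 − 1] = 5.155.
y₂ = 5.155 × 1.312 = 6.763 ft.

y₂ = 6.763 ft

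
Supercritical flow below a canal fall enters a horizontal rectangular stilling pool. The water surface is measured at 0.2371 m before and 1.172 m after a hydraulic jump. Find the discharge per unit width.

q = 1.386 m²/s

For a rectangular channel the momentum equation gives q² = ½·g·y₁·y₂·(y₁ + y₂) = ½×9.81×0.2371×1.172×1.409 = 1.921.
q = √1.921 = 1.386 m²/s.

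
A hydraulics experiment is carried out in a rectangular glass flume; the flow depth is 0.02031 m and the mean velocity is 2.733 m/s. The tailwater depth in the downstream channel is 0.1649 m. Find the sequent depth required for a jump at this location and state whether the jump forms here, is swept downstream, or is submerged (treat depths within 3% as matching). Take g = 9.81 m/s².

Fr₁ = V₁/√(g·y₁) = 2.733/√(9.81×0.02031) = 6.123.
Conjugate-depth relation: y₂/y₁ = ½[√(1 + 8Fr₁²) − 1] = ½[√300.91 − 1] = 8.173.
y₂ = 8.173 × 0.02031 = 0.1660 m.
Tailwater y_tw = 0.1649 m: y_tw ≈ y₂, so the jump forms here.

y₂ = 0.1660 m; the jump forms here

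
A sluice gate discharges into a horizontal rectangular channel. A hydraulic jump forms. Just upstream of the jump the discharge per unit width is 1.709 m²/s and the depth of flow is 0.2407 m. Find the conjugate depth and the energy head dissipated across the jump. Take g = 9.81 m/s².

V₁ = q/y₁ = 1.709/0.2407 = 7.100 m/s. Fr₁ = V₁/√(g·y₁) = 7.100/√(9.81×0.2407) = 4.621.
By Bélanger, y₂/y₁ = ½[√(1 + 8Fr₁²) − 1] = ½[√171.80 − 1] = 6.054.
y₂ = 6.054 × 0.2407 = 1.457 m.
Head loss: ΔE = (y₂ − y₁)³/(4y₁y₂) = (1.457 − 0.2407)³/(4×0.2407×1.457) = 1.800/1.403 = 1.283 m.

y₂ = 1.457 m; ΔE = 1.283 m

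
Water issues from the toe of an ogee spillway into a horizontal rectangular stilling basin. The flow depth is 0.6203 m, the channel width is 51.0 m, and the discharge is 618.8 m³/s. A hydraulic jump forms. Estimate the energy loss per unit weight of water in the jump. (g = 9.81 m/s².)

q = Q/b = 618.8/51.0 = 12.13 m²/s; V₁ = q/y₁ = 19.56 m/s. Fr₁ = V₁/√(g·y₁) = 7.929.
Conjugate-depth relation: y₂/y₁ = ½[√(1 + 8Fr₁²) − 1] = ½[√504.01 − 1] = 10.73.
y₂ = 10.73 × 0.6203 = 6.653 m.
V₂ = q/y₂ = 12.13/6.653 = 1.824 m/s. E₁ = y₁ + V₁²/2g = 20.12 m; E₂ = y₂ + V₂²/2g = 6.822 m. ΔE = E₁ − E₂ = 13.30 m.

ΔE = 13.30 m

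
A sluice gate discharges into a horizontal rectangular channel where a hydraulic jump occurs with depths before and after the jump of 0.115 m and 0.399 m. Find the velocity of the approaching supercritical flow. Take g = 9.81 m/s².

V₁ = 2.96 m/s

For a rectangular channel the momentum equation gives q² = ½·g·y₁·y₂·(y₁ + y₂) = ½×9.81×0.115×0.399×0.514 = 0.116.
q = √0.116 = 0.340 m²/s.
V₁ = q/y₁ = 0.340/0.115 = 2.96 m/s.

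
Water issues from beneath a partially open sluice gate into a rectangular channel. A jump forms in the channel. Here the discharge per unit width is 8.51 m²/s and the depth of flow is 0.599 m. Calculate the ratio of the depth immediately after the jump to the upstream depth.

V₁ = q/y₁ = 8.51/0.599 = 14.2 m/s. Fr₁ = V₁/√(g·y₁) = 14.2/√(9.81×0.599) = 5.86.
By Bélanger, y₂/y₁ = ½[√(1 + 8Fr₁²) − 1] = ½[√275.8 − 1] = 7.80.

y₂/y₁ = 7.80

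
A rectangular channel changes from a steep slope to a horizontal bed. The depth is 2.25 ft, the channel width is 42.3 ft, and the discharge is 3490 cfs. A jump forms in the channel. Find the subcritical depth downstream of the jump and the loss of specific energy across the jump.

q = Q/b = 3490/42.3 = 82.5 ft²/s; V₁ = q/y₁ = 36.7 ft/s. Fr₁ = V₁/√(g·y₁) = 4.31.
Conjugate-depth relation: y₂/y₁ = ½[√(1 + 8Fr₁²) − 1] = ½[√149.5 − 1] = 5.61.
y₂ = 5.61 × 2.25 = 12.6 ft.
V₂ = q/y₂ = 82.5/12.6 = 6.53 ft/s. E₁ = y₁ + V₁²/2g = 23.1 ft; E₂ = y₂ + V₂²/2g = 13.3 ft. ΔE = E₁ − E₂ = 9.84 ft.

y₂ = 12.6 ft; ΔE = 9.84 ft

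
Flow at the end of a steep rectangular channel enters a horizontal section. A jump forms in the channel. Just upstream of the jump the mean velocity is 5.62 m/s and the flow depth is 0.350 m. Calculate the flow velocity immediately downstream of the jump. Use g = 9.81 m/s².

V₂ = 1.47 m/s

Fr₁ = V₁/√(g·y₁) = 5.62/√(9.81×0.350) = 3.03.
From the momentum equation for a rectangular channel, y₂/y₁ = ½[√(1 + 8Fr₁²) − 1] = ½[√74.59 − 1] = 3.82.
y₂ = 3.82 × 0.350 = 1.34 m.
q = V₁·y₁ = 5.62 × 0.350 = 1.97 m²/s.
V₂ = q/y₂ = 1.97/1.34 = 1.47 m/s.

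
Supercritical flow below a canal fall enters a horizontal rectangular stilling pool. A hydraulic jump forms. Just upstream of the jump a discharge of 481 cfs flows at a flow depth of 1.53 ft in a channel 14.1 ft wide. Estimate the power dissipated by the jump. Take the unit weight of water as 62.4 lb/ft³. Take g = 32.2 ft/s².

P = 143 hp

q = Q/b = 481/14.1 = 34.1 ft²/s; V₁ = q/y₁ = 22.3 ft/s. Fr₁ = V₁/√(g·y₁) = 3.18.
Bélanger equation: y₂/y₁ = ½[√(1 + 8Fr₁²) − 1] = ½[√81.73 − 1] = 4.02.
y₂ = 4.02 × 1.53 = 6.15 ft.
Head loss: ΔE = (y₂ − y₁)³/(4y₁y₂) = (6.15 − 1.53)³/(4×1.53×6.15) = 98.7/37.6 = 2.62 ft.
P = γ·Q·ΔE/550 = 62.4 × 481 × 2.62 / 550 = 143 hp.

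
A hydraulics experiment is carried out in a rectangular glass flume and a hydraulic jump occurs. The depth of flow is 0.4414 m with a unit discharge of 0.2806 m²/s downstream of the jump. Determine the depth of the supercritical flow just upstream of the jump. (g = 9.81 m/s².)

V₂ = q/y₂ = 0.2806/0.4414 = 0.6357 m/s; Fr₂ = V₂/√(g·y₂) = 0.3055.
From the momentum equation (using Fr₂), y₁/y₂ = ½[√(1 + 8Fr₂²) − 1] = ½[√1.7466 − 1] = 0.1608.
y₁ = 0.1608 × 0.4414 = 0.07098 m.

y₁ = 0.07098 m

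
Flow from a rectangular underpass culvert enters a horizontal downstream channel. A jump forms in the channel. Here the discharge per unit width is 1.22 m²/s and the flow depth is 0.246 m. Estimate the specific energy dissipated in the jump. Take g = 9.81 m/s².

V₁ = q/y₁ = 1.22/0.246 = 4.96 m/s. Fr₁ = V₁/√(g·y₁) = 4.96/√(9.81×0.246) = 3.19.
Bélanger equation: y₂/y₁ = ½[√(1 + 8Fr₁²) − 1] = ½[√82.53 − 1] = 4.04.
y₂ = 4.04 × 0.246 = 0.994 m.
V₂ = q/y₂ = 1.22/0.994 = 1.23 m/s. E₁ = y₁ + V₁²/2g = 1.50 m; E₂ = y₂ + V₂²/2g = 1.07 m. ΔE = E₁ − E₂ = 0.428 m.

ΔE = 0.428 m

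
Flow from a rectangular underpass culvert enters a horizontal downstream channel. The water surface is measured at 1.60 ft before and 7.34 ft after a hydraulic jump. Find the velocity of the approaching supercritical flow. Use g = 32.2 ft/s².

For a rectangular channel the momentum equation gives q² = ½·g·y₁·y₂·(y₁ + y₂) = ½×32.2×1.60×7.34×8.94 = 1690.
q = √1690 = 41.1 ft²/s.
V₁ = q/y₁ = 41.1/1.60 = 25.7 ft/s.

V₁ = 25.7 ft/s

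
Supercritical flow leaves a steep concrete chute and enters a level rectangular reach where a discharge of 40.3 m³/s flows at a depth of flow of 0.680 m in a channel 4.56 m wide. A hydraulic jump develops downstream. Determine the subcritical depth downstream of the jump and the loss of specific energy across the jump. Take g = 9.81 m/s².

y₂ = 4.51 m; ΔE = 4.58 m

q = Q/b = 40.3/4.56 = 8.84 m²/s; V₁ = q/y₁ = 13.0 m/s. Fr₁ = V₁/√(g·y₁) = 5.03.
By Bélanger, y₂/y₁ = ½[√(1 + 8Fr₁²) − 1] = ½[√203.6 − 1] = 6.63.
y₂ = 6.63 × 0.680 = 4.51 m.
Head loss: ΔE = (y₂ − y₁)³/(4y₁y₂) = (4.51 − 0.680)³/(4×0.680×4.51) = 56.2/12.3 = 4.58 m.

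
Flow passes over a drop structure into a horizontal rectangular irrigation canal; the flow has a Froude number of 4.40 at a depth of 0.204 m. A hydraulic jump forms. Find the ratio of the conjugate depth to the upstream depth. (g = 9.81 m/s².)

Fr₁ = 4.40 (given).
Bélanger equation: y₂/y₁ = ½[√(1 + 8Fr₁²) − 1] = ½[√155.9 − 1] = 5.74.

y₂/y₁ = 5.74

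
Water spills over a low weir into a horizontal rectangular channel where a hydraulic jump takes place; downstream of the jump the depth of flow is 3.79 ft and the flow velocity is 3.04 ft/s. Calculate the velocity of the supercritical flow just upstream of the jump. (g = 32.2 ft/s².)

Fr₂ = V₂/√(g·y₂) = 3.04/√(32.2×3.79) = 0.275.
Applying the sequent-depth relation in reverse, y₁/y₂ = ½[√(1 + 8Fr₂²) − 1] = ½[√1.606 − 1] = 0.134.
y₁ = 0.134 × 3.79 = 0.506 ft.
V₁ = q/y₁ = 11.5/0.506 = 22.8 ft/s.

V₁ = 22.8 ft/s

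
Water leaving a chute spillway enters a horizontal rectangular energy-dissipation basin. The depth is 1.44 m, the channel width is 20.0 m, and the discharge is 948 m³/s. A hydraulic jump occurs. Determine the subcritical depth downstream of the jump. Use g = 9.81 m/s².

q = Q/b = 948/20.0 = 47.4 m²/s; V₁ = q/y₁ = 32.9 m/s. Fr₁ = V₁/√(g·y₁) = 8.76.
By Bélanger, y₂/y₁ = ½[√(1 + 8Fr₁²) − 1] = ½[√614.6 − 1] = 11.9.
y₂ = 11.9 × 1.44 = 17.1 m.

y₂ = 17.1 m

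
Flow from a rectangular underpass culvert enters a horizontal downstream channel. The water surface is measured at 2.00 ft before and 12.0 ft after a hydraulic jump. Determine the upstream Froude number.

Fr₁ = 4.58

For a rectangular channel the momentum equation gives q² = ½·g·y₁·y₂·(y₁ + y₂) = ½×32.2×2.00×12.0×14.0 = 5410.
q = √5410 = 73.5 ft²/s.
V₁ = q/y₁ = 36.8 ft/s; Fr₁ = V₁/√(g·y₁) = 4.58.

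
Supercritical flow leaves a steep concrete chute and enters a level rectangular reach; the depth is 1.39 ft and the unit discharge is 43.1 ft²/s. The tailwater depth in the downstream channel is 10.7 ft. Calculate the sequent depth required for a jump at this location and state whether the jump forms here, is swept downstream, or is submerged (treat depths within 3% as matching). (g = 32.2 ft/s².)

y₂ = 8.44 ft; the jump is submerged

V₁ = q/y₁ = 43.1/1.39 = 31.0 ft/s. Fr₁ = V₁/√(g·y₁) = 31.0/√(32.2×1.39) = 4.63.
Conjugate-depth relation: y₂/y₁ = ½[√(1 + 8Fr₁²) − 1] = ½[√172.8 − 1] = 6.07.
y₂ = 6.07 × 1.39 = 8.44 ft.
Tailwater y_tw = 10.7 ft: y_tw > y₂, so the jump is submerged.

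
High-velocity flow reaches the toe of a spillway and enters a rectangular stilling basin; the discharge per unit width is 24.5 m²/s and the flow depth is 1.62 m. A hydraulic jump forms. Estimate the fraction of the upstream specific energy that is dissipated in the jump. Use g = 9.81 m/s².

V₁ = q/y₁ = 24.5/1.62 = 15.1 m/s. Fr₁ = V₁/√(g·y₁) = 15.1/√(9.81×1.62) = 3.79.
Sequent-depth ratio: y₂/y₁ = ½[√(1 + 8Fr₁²) − 1] = ½[√116.1 − 1] = 4.89.
y₂ = 4.89 × 1.62 = 7.92 m.
E₁ = y₁ + V₁²/2g = 13.3 m. ΔE = (y₂ − y₁)³/(4y₁y₂) = 4.87 m. ΔE/E₁ = 4.87/13.3 = 0.367.

ΔE/E₁ = 0.367 (36.7%)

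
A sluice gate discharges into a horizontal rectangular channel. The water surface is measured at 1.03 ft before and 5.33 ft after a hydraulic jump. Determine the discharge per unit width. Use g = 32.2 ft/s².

q = 23.7 ft²/s

For a rectangular channel the momentum equation gives q² = ½·g·y₁·y₂·(y₁ + y₂) = ½×32.2×1.03×5.33×6.36 = 562.
q = √562 = 23.7 ft²/s.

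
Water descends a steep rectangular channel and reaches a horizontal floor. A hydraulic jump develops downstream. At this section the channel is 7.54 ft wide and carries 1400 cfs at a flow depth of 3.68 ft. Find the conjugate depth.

y₂ = 22.4 ft

q = Q/b = 1400/7.54 = 186 ft²/s; V₁ = q/y₁ = 50.5 ft/s. Fr₁ = V₁/√(g·y₁) = 4.64.
Conjugate-depth relation: y₂/y₁ = ½[√(1 + 8Fr₁²) − 1] = ½[√172.9 − 1] = 6.07.
y₂ = 6.07 × 3.68 = 22.4 ft.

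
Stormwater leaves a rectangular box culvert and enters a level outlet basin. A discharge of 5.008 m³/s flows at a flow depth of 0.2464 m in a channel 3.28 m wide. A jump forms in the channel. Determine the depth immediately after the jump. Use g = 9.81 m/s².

y₂ = 1.271 m

q = Q/b = 5.008/3.28 = 1.527 m²/s; V₁ = q/y₁ = 6.197 m/s. Fr₁ = V₁/√(g·y₁) = 3.986.
Conjugate-depth relation: y₂/y₁ = ½[√(1 + 8Fr₁²) − 1] = ½[√128.08 − 1] = 5.159.
y₂ = 5.159 × 0.2464 = 1.271 m.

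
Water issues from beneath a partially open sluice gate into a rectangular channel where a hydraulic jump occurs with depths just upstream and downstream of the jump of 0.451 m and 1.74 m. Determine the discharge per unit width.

For a rectangular channel the momentum equation gives q² = ½·g·y₁·y₂·(y₁ + y₂) = ½×9.81×0.451×1.74×2.19 = 8.43.
q = √8.43 = 2.90 m²/s.

q = 2.90 m²/s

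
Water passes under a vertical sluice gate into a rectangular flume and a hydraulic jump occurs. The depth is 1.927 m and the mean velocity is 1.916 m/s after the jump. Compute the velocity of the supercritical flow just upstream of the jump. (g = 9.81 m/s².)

Fr₂ = V₂/√(g·y₂) = 1.916/√(9.81×1.927) = 0.4407.
From the momentum equation (using Fr₂), y₁/y₂ = ½[√(1 + 8Fr₂²) − 1] = ½[√2.5536 − 1] = 0.2990.
y₁ = 0.2990 × 1.927 = 0.5762 m.
V₁ = q/y₁ = 3.692/0.5762 = 6.408 m/s.

V₁ = 6.408 m/s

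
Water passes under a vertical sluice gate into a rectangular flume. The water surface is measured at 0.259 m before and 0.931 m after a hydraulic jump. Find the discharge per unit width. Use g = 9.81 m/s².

For a rectangular channel the momentum equation gives q² = ½·g·y₁·y₂·(y₁ + y₂) = ½×9.81×0.259×0.931×1.19 = 1.41.
q = √1.41 = 1.19 m²/s.

q = 1.19 m²/s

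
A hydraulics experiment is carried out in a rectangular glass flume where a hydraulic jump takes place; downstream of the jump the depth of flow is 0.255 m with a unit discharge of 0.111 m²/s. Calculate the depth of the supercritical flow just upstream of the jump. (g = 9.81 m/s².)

V₂ = q/y₂ = 0.111/0.255 = 0.435 m/s; Fr₂ = V₂/√(g·y₂) = 0.275.
Since the conjugate-depth ratio holds either way, y₁/y₂ = ½[√(1 + 8Fr₂²) − 1] = ½[√1.606 − 1] = 0.134.
y₁ = 0.134 × 0.255 = 0.0341 m.

y₁ = 0.0341 m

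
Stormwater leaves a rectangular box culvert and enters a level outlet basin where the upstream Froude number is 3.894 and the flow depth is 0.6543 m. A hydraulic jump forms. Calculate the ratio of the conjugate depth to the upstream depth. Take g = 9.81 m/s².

y₂/y₁ = 5.030

Fr₁ = 3.894 (given).
From the momentum equation for a rectangular channel, y₂/y₁ = ½[√(1 + 8Fr₁²) − 1] = ½[√122.31 − 1] = 5.030.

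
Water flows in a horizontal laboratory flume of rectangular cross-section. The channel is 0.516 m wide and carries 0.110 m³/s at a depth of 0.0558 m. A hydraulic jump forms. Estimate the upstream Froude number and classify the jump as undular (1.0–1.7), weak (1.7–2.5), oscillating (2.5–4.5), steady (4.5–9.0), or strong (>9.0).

Fr₁ = 5.16; steady jump

q = Q/b = 0.110/0.516 = 0.213 m²/s; V₁ = q/y₁ = 3.82 m/s. Fr₁ = V₁/√(g·y₁) = 5.16.
Fr₁ = 5.16 lies in the steady range.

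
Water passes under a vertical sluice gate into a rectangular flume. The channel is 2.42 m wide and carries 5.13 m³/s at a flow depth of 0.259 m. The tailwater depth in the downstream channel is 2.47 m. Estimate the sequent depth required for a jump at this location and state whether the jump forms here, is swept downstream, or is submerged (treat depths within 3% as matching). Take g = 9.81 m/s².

y₂ = 1.76 m; the jump is submerged

q = Q/b = 5.13/2.42 = 2.12 m²/s; V₁ = q/y₁ = 8.18 m/s. Fr₁ = V₁/√(g·y₁) = 5.13.
Bélanger equation: y₂/y₁ = ½[√(1 + 8Fr₁²) − 1] = ½[√211.9 − 1] = 6.78.
y₂ = 6.78 × 0.259 = 1.76 m.
Tailwater y_tw = 2.47 m: y_tw > y₂, so the jump is submerged.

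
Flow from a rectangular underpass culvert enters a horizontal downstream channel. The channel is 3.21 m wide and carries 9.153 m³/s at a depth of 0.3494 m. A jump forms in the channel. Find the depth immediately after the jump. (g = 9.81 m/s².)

y₂ = 2.010 m

q = Q/b = 9.153/3.21 = 2.851 m²/s; V₁ = q/y₁ = 8.161 m/s. Fr₁ = V₁/√(g·y₁) = 4.408.
Sequent-depth ratio: y₂/y₁ = ½[√(1 + 8Fr₁²) − 1] = ½[√156.44 − 1] = 5.754.
y₂ = 5.754 × 0.3494 = 2.010 m.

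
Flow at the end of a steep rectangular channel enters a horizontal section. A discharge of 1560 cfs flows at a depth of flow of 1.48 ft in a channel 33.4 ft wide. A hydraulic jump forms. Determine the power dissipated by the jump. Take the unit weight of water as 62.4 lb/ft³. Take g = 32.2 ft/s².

q = Q/b = 1560/33.4 = 46.7 ft²/s; V₁ = q/y₁ = 31.6 ft/s. Fr₁ = V₁/√(g·y₁) = 4.57.
From the momentum equation for a rectangular channel, y₂/y₁ = ½[√(1 + 8Fr₁²) − 1] = ½[√168.2 − 1] = 5.98.
y₂ = 5.98 × 1.48 = 8.86 ft.
V₂ = q/y₂ = 46.7/8.86 = 5.27 ft/s. E₁ = y₁ + V₁²/2g = 16.9 ft; E₂ = y₂ + V₂²/2g = 9.29 ft. ΔE = E₁ − E₂ = 7.66 ft.
P = γ·Q·ΔE/550 = 62.4 × 1560 × 7.66 / 550 = 1355 hp.

P = 1355 hp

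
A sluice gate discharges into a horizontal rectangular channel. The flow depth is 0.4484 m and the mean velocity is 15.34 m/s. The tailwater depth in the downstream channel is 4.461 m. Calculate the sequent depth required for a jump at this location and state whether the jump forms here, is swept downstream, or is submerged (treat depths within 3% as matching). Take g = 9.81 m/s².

y₂ = 4.419 m; the jump forms here

Fr₁ = V₁/√(g·y₁) = 15.34/√(9.81×0.4484) = 7.314.
Bélanger equation: y₂/y₁ = ½[√(1 + 8Fr₁²) − 1] = ½[√428.96 − 1] = 9.856.
y₂ = 9.856 × 0.4484 = 4.419 m.
Tailwater y_tw = 4.461 m: y_tw ≈ y₂, so the jump forms here.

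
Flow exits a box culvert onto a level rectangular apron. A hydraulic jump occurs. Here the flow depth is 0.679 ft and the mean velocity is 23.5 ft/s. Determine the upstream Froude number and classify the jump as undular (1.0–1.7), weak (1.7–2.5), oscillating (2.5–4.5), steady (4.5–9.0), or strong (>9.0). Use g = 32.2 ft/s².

Fr₁ = V₁/√(g·y₁) = 23.5/√(32.2×0.679) = 5.03.
Fr₁ = 5.03 lies in the steady range.

Fr₁ = 5.03; steady jump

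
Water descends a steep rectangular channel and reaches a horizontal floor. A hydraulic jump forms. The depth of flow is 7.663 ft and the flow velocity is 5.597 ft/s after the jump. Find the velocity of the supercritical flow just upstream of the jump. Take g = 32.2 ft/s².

V₁ = 26.67 ft/s

Fr₂ = V₂/√(g·y₂) = 5.597/√(32.2×7.663) = 0.3563.
From the momentum equation (using Fr₂), y₁/y₂ = ½[√(1 + 8Fr₂²) − 1] = ½[√2.0157 − 1] = 0.2099.
y₁ = 0.2099 × 7.663 = 1.608 ft.
V₁ = q/y₁ = 42.89/1.608 = 26.67 ft/s.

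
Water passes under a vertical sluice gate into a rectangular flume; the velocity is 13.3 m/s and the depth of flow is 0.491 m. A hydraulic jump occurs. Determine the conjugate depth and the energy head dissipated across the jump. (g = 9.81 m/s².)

Fr₁ = V₁/√(g·y₁) = 13.3/√(9.81×0.491) = 6.06.
Sequent-depth ratio: y₂/y₁ = ½[√(1 + 8Fr₁²) − 1] = ½[√294.8 − 1] = 8.08.
y₂ = 8.08 × 0.491 = 3.97 m.
Head loss: ΔE = (y₂ − y₁)³/(4y₁y₂) = (3.97 − 0.491)³/(4×0.491×3.97) = 42.1/7.80 = 5.40 m.

y₂ = 3.97 m; ΔE = 5.40 m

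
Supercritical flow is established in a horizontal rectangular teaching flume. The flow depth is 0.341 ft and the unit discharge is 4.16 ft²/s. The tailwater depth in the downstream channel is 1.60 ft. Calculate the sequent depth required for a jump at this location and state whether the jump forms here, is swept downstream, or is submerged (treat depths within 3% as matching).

V₁ = q/y₁ = 4.16/0.341 = 12.2 ft/s. Fr₁ = V₁/√(g·y₁) = 12.2/√(32.2×0.341) = 3.68.
Sequent-depth ratio: y₂/y₁ = ½[√(1 + 8Fr₁²) − 1] = ½[√109.4 − 1] = 4.73.
y₂ = 4.73 × 0.341 = 1.61 ft.
Tailwater y_tw = 1.60 ft: y_tw ≈ y₂, so the jump forms here.

y₂ = 1.61 ft; the jump forms here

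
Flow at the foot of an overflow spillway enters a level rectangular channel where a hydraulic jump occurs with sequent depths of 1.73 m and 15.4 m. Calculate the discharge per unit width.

q = 47.3 m²/s

For a rectangular channel the momentum equation gives q² = ½·g·y₁·y₂·(y₁ + y₂) = ½×9.81×1.73×15.4×17.1 = 2239.
q = √2239 = 47.3 m²/s.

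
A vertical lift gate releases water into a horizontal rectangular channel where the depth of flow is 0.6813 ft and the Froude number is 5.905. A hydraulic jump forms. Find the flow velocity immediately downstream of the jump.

Fr₁ = 5.905 (given).
By Bélanger, y₂/y₁ = ½[√(1 + 8Fr₁²) − 1] = ½[√279.95 − 1] = 7.866.
y₂ = 7.866 × 0.6813 = 5.359 ft.
V₁ = Fr₁·√(g·y₁) = 5.905×√(32.2×0.6813) = 27.66 ft/s; q = V₁·y₁ = 18.84 ft²/s.
V₂ = q/y₂ = 18.84/5.359 = 3.516 ft/s.

V₂ = 3.516 ft/s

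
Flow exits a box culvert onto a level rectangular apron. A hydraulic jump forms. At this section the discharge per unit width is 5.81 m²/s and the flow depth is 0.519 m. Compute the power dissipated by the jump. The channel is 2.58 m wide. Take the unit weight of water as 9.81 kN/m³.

V₁ = q/y₁ = 5.81/0.519 = 11.2 m/s. Fr₁ = V₁/√(g·y₁) = 11.2/√(9.81×0.519) = 4.96.
From the momentum equation for a rectangular channel, y₂/y₁ = ½[√(1 + 8Fr₁²) − 1] = ½[√197.9 − 1] = 6.53.
y₂ = 6.53 × 0.519 = 3.39 m.
V₂ = q/y₂ = 5.81/3.39 = 1.71 m/s. E₁ = y₁ + V₁²/2g = 6.91 m; E₂ = y₂ + V₂²/2g = 3.54 m. ΔE = E₁ − E₂ = 3.37 m.
Q = q·b = 5.81 × 2.58 = 15.0 m³/s. P = γ·Q·ΔE = 9.81 × 15.0 × 3.37 = 495 kW.

P = 495 kW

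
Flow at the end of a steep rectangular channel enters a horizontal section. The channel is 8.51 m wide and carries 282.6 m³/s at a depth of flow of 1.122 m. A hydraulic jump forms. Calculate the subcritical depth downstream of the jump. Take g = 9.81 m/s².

y₂ = 13.61 m

q = Q/b = 282.6/8.51 = 33.21 m²/s; V₁ = q/y₁ = 29.60 m/s. Fr₁ = V₁/√(g·y₁) = 8.921.
Sequent-depth ratio: y₂/y₁ = ½[√(1 + 8Fr₁²) − 1] = ½[√637.69 − 1] = 12.13.
y₂ = 12.13 × 1.122 = 13.61 m.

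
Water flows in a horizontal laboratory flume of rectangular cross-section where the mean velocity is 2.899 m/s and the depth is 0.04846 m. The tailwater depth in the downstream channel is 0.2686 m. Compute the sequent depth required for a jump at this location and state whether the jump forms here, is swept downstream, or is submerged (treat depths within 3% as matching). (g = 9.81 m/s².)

Fr₁ = V₁/√(g·y₁) = 2.899/√(9.81×0.04846) = 4.205.
Conjugate-depth relation: y₂/y₁ = ½[√(1 + 8Fr₁²) − 1] = ½[√142.43 − 1] = 5.467.
y₂ = 5.467 × 0.04846 = 0.2649 m.
Tailwater y_tw = 0.2686 m: y_tw ≈ y₂, so the jump forms here.

y₂ = 0.2649 m; the jump forms here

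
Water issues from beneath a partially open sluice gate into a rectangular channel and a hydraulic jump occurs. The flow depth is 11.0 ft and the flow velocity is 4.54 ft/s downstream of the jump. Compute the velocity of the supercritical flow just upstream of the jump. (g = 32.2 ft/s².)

V₁ = 43.1 ft/s

Fr₂ = V₂/√(g·y₂) = 4.54/√(32.2×11.0) = 0.241.
Applying the sequent-depth relation in reverse, y₁/y₂ = ½[√(1 + 8Fr₂²) − 1] = ½[√1.466 − 1] = 0.105.
y₁ = 0.105 × 11.0 = 1.16 ft.
V₁ = q/y₁ = 49.9/1.16 = 43.1 ft/s.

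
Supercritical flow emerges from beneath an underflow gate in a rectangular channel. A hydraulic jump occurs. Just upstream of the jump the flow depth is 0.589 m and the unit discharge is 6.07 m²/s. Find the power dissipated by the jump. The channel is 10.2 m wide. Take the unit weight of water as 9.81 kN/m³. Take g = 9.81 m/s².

P = 1543 kW

V₁ = q/y₁ = 6.07/0.589 = 10.3 m/s. Fr₁ = V₁/√(g·y₁) = 10.3/√(9.81×0.589) = 4.29.
Conjugate-depth relation: y₂/y₁ = ½[√(1 + 8Fr₁²) − 1] = ½[√148.0 − 1] = 5.58.
y₂ = 5.58 × 0.589 = 3.29 m.
Head loss: ΔE = (y₂ − y₁)³/(4y₁y₂) = (3.29 − 0.589)³/(4×0.589×3.29) = 19.7/7.75 = 2.54 m.
Q = q·b = 6.07 × 10.2 = 61.9 m³/s. P = γ·Q·ΔE = 9.81 × 61.9 × 2.54 = 1543 kW.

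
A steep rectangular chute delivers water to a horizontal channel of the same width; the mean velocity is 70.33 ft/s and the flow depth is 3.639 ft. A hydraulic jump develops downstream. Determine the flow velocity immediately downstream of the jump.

Fr₁ = V₁/√(g·y₁) = 70.33/√(32.2×3.639) = 6.497.
Sequent-depth ratio: y₂/y₁ = ½[√(1 + 8Fr₁²) − 1] = ½[√338.70 − 1] = 8.702.
y₂ = 8.702 × 3.639 = 31.67 ft.
q = V₁·y₁ = 70.33 × 3.639 = 255.9 ft²/s.
V₂ = q/y₂ = 255.9/31.67 = 8.082 ft/s.

V₂ = 8.082 ft/s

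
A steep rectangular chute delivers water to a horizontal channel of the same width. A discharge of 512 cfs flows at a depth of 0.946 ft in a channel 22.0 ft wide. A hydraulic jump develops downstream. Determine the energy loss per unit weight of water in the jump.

ΔE = 4.56 ft

q = Q/b = 512/22.0 = 23.3 ft²/s; V₁ = q/y₁ = 24.6 ft/s. Fr₁ = V₁/√(g·y₁) = 4.46.
By Bélanger, y₂/y₁ = ½[√(1 + 8Fr₁²) − 1] = ½[√159.9 − 1] = 5.82.
y₂ = 5.82 × 0.946 = 5.51 ft.
Head loss: ΔE = (y₂ − y₁)³/(4y₁y₂) = (5.51 − 0.946)³/(4×0.946×5.51) = 95.0/20.8 = 4.56 ft.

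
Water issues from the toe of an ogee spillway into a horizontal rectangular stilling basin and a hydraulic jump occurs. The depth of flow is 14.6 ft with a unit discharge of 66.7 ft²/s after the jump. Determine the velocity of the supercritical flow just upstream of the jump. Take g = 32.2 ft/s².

V₁ = 55.7 ft/s

V₂ = q/y₂ = 66.7/14.6 = 4.57 ft/s; Fr₂ = V₂/√(g·y₂) = 0.211.
The Bélanger relation is symmetric: y₁/y₂ = ½[√(1 + 8Fr₂²) − 1] = ½[√1.355 − 1] = 0.0821.
y₁ = 0.0821 × 14.6 = 1.20 ft.
V₁ = q/y₁ = 66.7/1.20 = 55.7 ft/s.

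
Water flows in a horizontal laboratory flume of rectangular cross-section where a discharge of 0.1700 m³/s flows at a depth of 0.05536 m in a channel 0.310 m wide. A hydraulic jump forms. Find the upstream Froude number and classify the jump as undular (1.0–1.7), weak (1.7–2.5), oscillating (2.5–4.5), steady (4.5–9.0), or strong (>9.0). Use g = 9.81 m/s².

Fr₁ = 13.44; strong jump

q = Q/b = 0.1700/0.310 = 0.5484 m²/s; V₁ = q/y₁ = 9.906 m/s. Fr₁ = V₁/√(g·y₁) = 13.44.
Fr₁ = 13.44 lies in the strong range.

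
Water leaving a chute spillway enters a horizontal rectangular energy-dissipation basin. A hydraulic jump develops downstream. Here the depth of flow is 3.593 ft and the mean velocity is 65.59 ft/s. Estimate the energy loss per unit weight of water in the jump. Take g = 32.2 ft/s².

Fr₁ = V₁/√(g·y₁) = 65.59/√(32.2×3.593) = 6.098.
By Bélanger, y₂/y₁ = ½[√(1 + 8Fr₁²) − 1] = ½[√298.48 − 1] = 8.138.
y₂ = 8.138 × 3.593 = 29.24 ft.
Head loss: ΔE = (y₂ − y₁)³/(4y₁y₂) = (29.24 − 3.593)³/(4×3.593×29.24) = 16871/420.2 = 40.15 ft.

ΔE = 40.15 ft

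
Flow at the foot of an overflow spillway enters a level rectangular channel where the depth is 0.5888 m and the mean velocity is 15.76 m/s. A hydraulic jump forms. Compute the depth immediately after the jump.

y₂ = 5.174 m

Fr₁ = V₁/√(g·y₁) = 15.76/√(9.81×0.5888) = 6.557.
Sequent-depth ratio: y₂/y₁ = ½[√(1 + 8Fr₁²) − 1] = ½[√345.01 − 1] = 8.787.
y₂ = 8.787 × 0.5888 = 5.174 m.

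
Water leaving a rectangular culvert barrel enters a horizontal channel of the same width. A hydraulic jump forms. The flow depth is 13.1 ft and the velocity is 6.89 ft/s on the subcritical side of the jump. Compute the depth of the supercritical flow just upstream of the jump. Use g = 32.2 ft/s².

y₁ = 2.48 ft

Fr₂ = V₂/√(g·y₂) = 6.89/√(32.2×13.1) = 0.335.
Applying the sequent-depth relation in reverse, y₁/y₂ = ½[√(1 + 8Fr₂²) − 1] = ½[√1.900 − 1] = 0.189.
y₁ = 0.189 × 13.1 = 2.48 ft.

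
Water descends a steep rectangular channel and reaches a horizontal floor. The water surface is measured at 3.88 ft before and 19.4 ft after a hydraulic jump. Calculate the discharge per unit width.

For a rectangular channel the momentum equation gives q² = ½·g·y₁·y₂·(y₁ + y₂) = ½×32.2×3.88×19.4×23.3 = 28213.
q = √28213 = 168 ft²/s.

q = 168 ft²/s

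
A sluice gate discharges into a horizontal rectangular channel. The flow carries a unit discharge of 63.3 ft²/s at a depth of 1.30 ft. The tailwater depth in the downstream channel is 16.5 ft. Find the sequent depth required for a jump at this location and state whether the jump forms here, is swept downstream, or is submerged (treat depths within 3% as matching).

y₂ = 13.2 ft; the jump is submerged

V₁ = q/y₁ = 63.3/1.30 = 48.7 ft/s. Fr₁ = V₁/√(g·y₁) = 48.7/√(32.2×1.30) = 7.53.
From the momentum equation for a rectangular channel, y₂/y₁ = ½[√(1 + 8Fr₁²) − 1] = ½[√454.1 − 1] = 10.2.
y₂ = 10.2 × 1.30 = 13.2 ft.
Tailwater y_tw = 16.5 ft: y_tw > y₂, so the jump is submerged.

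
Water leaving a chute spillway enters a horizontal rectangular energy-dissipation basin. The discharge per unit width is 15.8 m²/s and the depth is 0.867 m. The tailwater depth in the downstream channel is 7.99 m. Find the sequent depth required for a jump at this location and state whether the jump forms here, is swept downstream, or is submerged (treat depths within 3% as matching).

V₁ = q/y₁ = 15.8/0.867 = 18.2 m/s. Fr₁ = V₁/√(g·y₁) = 18.2/√(9.81×0.867) = 6.25.
By Bélanger, y₂/y₁ = ½[√(1 + 8Fr₁²) − 1] = ½[√313.4 − 1] = 8.35.
y₂ = 8.35 × 0.867 = 7.24 m.
Tailwater y_tw = 7.99 m: y_tw > y₂, so the jump is submerged.

y₂ = 7.24 m; the jump is submerged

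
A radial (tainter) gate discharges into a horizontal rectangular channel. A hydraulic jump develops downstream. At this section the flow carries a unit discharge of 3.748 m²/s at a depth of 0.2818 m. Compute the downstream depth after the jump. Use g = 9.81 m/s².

y₂ = 3.050 m

V₁ = q/y₁ = 3.748/0.2818 = 13.30 m/s. Fr₁ = V₁/√(g·y₁) = 13.30/√(9.81×0.2818) = 7.999.
By Bélanger, y₂/y₁ = ½[√(1 + 8Fr₁²) − 1] = ½[√512.91 − 1] = 10.82.
y₂ = 10.82 × 0.2818 = 3.050 m.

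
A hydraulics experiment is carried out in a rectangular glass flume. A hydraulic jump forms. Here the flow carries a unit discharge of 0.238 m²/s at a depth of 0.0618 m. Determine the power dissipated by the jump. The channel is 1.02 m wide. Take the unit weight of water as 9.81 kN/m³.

P = 0.946 kW

V₁ = q/y₁ = 0.238/0.0618 = 3.85 m/s. Fr₁ = V₁/√(g·y₁) = 3.85/√(9.81×0.0618) = 4.95.
Conjugate-depth relation: y₂/y₁ = ½[√(1 + 8Fr₁²) − 1] = ½[√196.7 − 1] = 6.51.
y₂ = 6.51 × 0.0618 = 0.402 m.
V₂ = q/y₂ = 0.238/0.402 = 0.591 m/s. E₁ = y₁ + V₁²/2g = 0.818 m; E₂ = y₂ + V₂²/2g = 0.420 m. ΔE = E₁ − E₂ = 0.397 m.
Q = q·b = 0.238 × 1.02 = 0.243 m³/s. P = γ·Q·ΔE = 9.81 × 0.243 × 0.397 = 0.946 kW.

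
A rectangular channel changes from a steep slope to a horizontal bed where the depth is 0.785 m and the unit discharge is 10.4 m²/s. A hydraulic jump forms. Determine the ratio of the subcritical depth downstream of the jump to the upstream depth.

V₁ = q/y₁ = 10.4/0.785 = 13.2 m/s. Fr₁ = V₁/√(g·y₁) = 13.2/√(9.81×0.785) = 4.77.
Bélanger equation: y₂/y₁ = ½[√(1 + 8Fr₁²) − 1] = ½[√183.3 − 1] = 6.27.

y₂/y₁ = 6.27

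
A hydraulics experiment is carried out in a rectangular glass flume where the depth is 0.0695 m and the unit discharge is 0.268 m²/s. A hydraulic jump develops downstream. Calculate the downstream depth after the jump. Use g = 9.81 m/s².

V₁ = q/y₁ = 0.268/0.0695 = 3.86 m/s. Fr₁ = V₁/√(g·y₁) = 3.86/√(9.81×0.0695) = 4.67.
Bélanger equation: y₂/y₁ = ½[√(1 + 8Fr₁²) − 1] = ½[√175.5 − 1] = 6.12.
y₂ = 6.12 × 0.0695 = 0.426 m.

y₂ = 0.426 m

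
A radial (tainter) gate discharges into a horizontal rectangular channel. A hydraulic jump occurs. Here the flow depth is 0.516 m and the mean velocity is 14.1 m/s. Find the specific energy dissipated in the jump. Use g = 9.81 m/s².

Fr₁ = V₁/√(g·y₁) = 14.1/√(9.81×0.516) = 6.27.
Sequent-depth ratio: y₂/y₁ = ½[√(1 + 8Fr₁²) − 1] = ½[√315.2 − 1] = 8.38.
y₂ = 8.38 × 0.516 = 4.32 m.
q = V₁·y₁ = 14.1 × 0.516 = 7.28 m²/s. V₂ = q/y₂ = 7.28/4.32 = 1.68 m/s. E₁ = y₁ + V₁²/2g = 10.6 m; E₂ = y₂ + V₂²/2g = 4.47 m. ΔE = E₁ − E₂ = 6.18 m.

ΔE = 6.18 m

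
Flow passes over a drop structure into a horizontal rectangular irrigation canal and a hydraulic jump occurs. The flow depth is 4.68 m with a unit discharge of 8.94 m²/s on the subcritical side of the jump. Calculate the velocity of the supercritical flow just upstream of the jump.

V₂ = q/y₂ = 8.94/4.68 = 1.91 m/s; Fr₂ = V₂/√(g·y₂) = 0.282.
From the momentum equation (using Fr₂), y₁/y₂ = ½[√(1 + 8Fr₂²) − 1] = ½[√1.636 − 1] = 0.140.
y₁ = 0.140 × 4.68 = 0.653 m.
V₁ = q/y₁ = 8.94/0.653 = 13.7 m/s.

V₁ = 13.7 m/s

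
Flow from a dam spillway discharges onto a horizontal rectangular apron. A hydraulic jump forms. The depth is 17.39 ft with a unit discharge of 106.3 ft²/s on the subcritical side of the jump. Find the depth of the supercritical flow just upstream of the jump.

y₁ = 2.074 ft

V₂ = q/y₂ = 106.3/17.39 = 6.113 ft/s; Fr₂ = V₂/√(g·y₂) = 0.2583.
Applying the sequent-depth relation in reverse, y₁/y₂ = ½[√(1 + 8Fr₂²) − 1] = ½[√1.5338 − 1] = 0.1192.
y₁ = 0.1192 × 17.39 = 2.074 ft.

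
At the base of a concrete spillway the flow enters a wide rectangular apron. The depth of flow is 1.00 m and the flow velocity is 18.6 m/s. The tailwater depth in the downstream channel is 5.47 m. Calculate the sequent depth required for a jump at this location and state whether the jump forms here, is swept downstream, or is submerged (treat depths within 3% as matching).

y₂ = 7.91 m; the jump is swept downstream

Fr₁ = V₁/√(g·y₁) = 18.6/√(9.81×1.00) = 5.94.
Sequent-depth ratio: y₂/y₁ = ½[√(1 + 8Fr₁²) − 1] = ½[√283.1 − 1] = 7.91.
y₂ = 7.91 × 1.00 = 7.91 m.
Tailwater y_tw = 5.47 m: y_tw < y₂, so the jump is swept downstream.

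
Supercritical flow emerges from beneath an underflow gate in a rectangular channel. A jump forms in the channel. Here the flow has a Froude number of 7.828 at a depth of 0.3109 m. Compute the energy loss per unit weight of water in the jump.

ΔE = 6.462 m

Fr₁ = 7.828 (given).
By Bélanger, y₂/y₁ = ½[√(1 + 8Fr₁²) − 1] = ½[√491.22 − 1] = 10.58.
y₂ = 10.58 × 0.3109 = 3.290 m.
V₁ = Fr₁·√(g·y₁) = 7.828×√(9.81×0.3109) = 13.67 m/s; q = V₁·y₁ = 4.250 m²/s. V₂ = q/y₂ = 4.250/3.290 = 1.292 m/s. E₁ = y₁ + V₁²/2g = 9.837 m; E₂ = y₂ + V₂²/2g = 3.375 m. ΔE = E₁ − E₂ = 6.462 m.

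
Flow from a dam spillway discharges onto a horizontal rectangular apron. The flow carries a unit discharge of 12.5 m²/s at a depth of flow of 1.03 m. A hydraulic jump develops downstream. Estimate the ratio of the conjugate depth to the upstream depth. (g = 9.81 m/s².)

y₂/y₁ = 4.92

V₁ = q/y₁ = 12.5/1.03 = 12.1 m/s. Fr₁ = V₁/√(g·y₁) = 12.1/√(9.81×1.03) = 3.82.
From the momentum equation for a rectangular channel, y₂/y₁ = ½[√(1 + 8Fr₁²) − 1] = ½[√117.6 − 1] = 4.92.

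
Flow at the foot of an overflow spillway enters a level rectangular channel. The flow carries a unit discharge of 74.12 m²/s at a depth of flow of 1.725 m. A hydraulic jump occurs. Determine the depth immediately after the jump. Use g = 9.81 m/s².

V₁ = q/y₁ = 74.12/1.725 = 42.97 m/s. Fr₁ = V₁/√(g·y₁) = 42.97/√(9.81×1.725) = 10.45.
Bélanger equation: y₂/y₁ = ½[√(1 + 8Fr₁²) − 1] = ½[√873.82 − 1] = 14.28.
y₂ = 14.28 × 1.725 = 24.63 m.

y₂ = 24.63 m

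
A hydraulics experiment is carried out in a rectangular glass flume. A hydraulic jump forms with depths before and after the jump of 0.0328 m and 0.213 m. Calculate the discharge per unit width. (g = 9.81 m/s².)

For a rectangular channel the momentum equation gives q² = ½·g·y₁·y₂·(y₁ + y₂) = ½×9.81×0.0328×0.213×0.246 = 0.00842.
q = √0.00842 = 0.0918 m²/s.

q = 0.0918 m²/s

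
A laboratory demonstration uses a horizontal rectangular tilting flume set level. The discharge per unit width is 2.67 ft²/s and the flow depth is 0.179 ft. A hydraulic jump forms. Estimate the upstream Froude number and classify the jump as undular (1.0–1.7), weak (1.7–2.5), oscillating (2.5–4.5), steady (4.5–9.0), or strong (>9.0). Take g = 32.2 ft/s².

Fr₁ = 6.21; steady jump

V₁ = q/y₁ = 2.67/0.179 = 14.9 ft/s. Fr₁ = V₁/√(g·y₁) = 14.9/√(32.2×0.179) = 6.21.
Fr₁ = 6.21 lies in the steady range.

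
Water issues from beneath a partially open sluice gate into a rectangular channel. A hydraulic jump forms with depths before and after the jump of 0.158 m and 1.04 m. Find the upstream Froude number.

For a rectangular channel the momentum equation gives q² = ½·g·y₁·y₂·(y₁ + y₂) = ½×9.81×0.158×1.04×1.20 = 0.966.
q = √0.966 = 0.983 m²/s.
V₁ = q/y₁ = 6.22 m/s; Fr₁ = V₁/√(g·y₁) = 5.00.

Fr₁ = 5.00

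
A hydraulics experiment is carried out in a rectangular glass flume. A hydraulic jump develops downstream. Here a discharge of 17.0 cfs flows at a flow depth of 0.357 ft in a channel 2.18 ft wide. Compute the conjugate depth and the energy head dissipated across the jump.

y₂ = 3.08 ft; ΔE = 4.59 ft

q = Q/b = 17.0/2.18 = 7.80 ft²/s; V₁ = q/y₁ = 21.8 ft/s. Fr₁ = V₁/√(g·y₁) = 6.44.
By Bélanger, y₂/y₁ = ½[√(1 + 8Fr₁²) − 1] = ½[√333.1 − 1] = 8.62.
y₂ = 8.62 × 0.357 = 3.08 ft.
V₂ = q/y₂ = 7.80/3.08 = 2.53 ft/s. E₁ = y₁ + V₁²/2g = 7.77 ft; E₂ = y₂ + V₂²/2g = 3.18 ft. ΔE = E₁ − E₂ = 4.59 ft.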